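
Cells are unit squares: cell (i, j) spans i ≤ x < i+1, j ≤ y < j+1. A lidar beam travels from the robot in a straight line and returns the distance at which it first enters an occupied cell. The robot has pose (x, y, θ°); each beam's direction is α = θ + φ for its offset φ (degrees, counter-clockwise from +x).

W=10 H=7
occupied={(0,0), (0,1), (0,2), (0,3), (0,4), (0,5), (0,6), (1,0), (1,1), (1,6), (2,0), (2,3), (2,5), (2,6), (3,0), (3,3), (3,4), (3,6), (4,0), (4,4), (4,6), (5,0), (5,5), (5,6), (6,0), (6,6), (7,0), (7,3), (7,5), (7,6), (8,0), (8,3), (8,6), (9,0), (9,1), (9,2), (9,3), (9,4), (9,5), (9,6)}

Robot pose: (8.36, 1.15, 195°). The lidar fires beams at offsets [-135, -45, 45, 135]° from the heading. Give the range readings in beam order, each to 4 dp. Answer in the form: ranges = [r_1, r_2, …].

beam 1: φ=-135°, α=60°
  d=(0.5000,0.8660)  start (8,1)  tX=1.2800 tY=0.9815  stride 1/|dx|=2.0000 1/|dy|=1.1547
    cross y-line → (8,2), t=0.9815
    cross x-line → (9,2), t=1.2800 (wall)
  → r_1 = 1.2800
beam 2: φ=-45°, α=150°
  d=(-0.8660,0.5000)  start (8,1)  tX=0.4157 tY=1.7000  stride 1/|dx|=1.1547 1/|dy|=2.0000
    cross x-line → (7,1), t=0.4157
    cross x-line → (6,1), t=1.5704
    cross y-line → (6,2), t=1.7000
    cross x-line → (5,2), t=2.7251
    cross y-line → (5,3), t=3.7000
    cross x-line → (4,3), t=3.8798
    cross x-line → (3,3), t=5.0345 (wall)
  → r_2 = 5.0345
beam 3: φ=45°, α=240°
  d=(-0.5000,-0.8660)  start (8,1)  tX=0.7200 tY=0.1732  stride 1/|dx|=2.0000 1/|dy|=1.1547
    cross y-line → (8,0), t=0.1732 (wall)
  → r_3 = 0.1732
beam 4: φ=135°, α=330°
  d=(0.8660,-0.5000)  start (8,1)  tX=0.7390 tY=0.3000  stride 1/|dx|=1.1547 1/|dy|=2.0000
    cross y-line → (8,0), t=0.3000 (wall)
  → r_4 = 0.3000

ranges = [1.2800, 5.0345, 0.1732, 0.3000]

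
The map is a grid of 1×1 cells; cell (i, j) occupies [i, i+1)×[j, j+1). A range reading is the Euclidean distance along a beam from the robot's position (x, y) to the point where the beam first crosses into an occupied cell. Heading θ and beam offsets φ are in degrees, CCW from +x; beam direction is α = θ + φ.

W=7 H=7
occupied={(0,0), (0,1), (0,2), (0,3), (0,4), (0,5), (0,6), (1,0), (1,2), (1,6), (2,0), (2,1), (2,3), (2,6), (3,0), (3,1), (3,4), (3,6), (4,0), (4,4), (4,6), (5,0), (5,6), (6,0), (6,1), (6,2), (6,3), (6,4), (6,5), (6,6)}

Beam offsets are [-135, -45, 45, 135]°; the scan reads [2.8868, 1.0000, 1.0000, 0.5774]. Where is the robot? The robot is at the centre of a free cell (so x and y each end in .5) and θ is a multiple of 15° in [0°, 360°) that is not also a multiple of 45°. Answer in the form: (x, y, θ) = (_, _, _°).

Enumerate (i+0.5, j+0.5, θ) over the 19 free cells and 16 admissible headings. For each, cast all 4 beams and compare to the given ranges.
  (2.5, 5.5, 75°): beam 1 = 1.0000 ≠ 2.8868 ✗
  (4.5, 5.5, 255°): beam 1 = 0.5774 ≠ 2.8868 ✗
  (4.5, 5.5, 75°): beam 1 = 0.5774 ≠ 2.8868 ✗
  (1.5, 1.5, 60°): beam 1 = 0.5176 ≠ 2.8868 ✗
  …
  (3.5, 2.5, 165°): r_1=2.8868, r_2=1.0000, r_3=1.0000, r_4=0.5774 — all match ✓
Unique over the lattice → pose = (3.5, 2.5, 165°).

(x, y, θ) = (3.5, 2.5, 165°)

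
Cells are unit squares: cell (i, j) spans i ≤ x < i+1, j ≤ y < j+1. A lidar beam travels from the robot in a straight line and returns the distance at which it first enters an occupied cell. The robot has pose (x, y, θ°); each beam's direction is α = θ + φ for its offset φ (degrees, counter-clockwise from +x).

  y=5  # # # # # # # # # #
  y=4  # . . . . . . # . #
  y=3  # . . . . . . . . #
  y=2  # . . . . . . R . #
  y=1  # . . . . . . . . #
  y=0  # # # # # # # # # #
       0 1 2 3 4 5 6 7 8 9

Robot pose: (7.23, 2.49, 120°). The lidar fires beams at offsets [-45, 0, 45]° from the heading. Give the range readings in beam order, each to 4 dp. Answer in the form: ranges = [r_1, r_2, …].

beam 1: φ=-45°, α=75°
  cosα=0.2588 sinα=0.9659 | (7,2) | tMaxX 2.9751 tMaxY 0.5280 | tΔX 3.8637 tΔY 1.0353
    t=0.5280 [y] (7,3)
    t=1.5633 [y] (7,4) — stop
  → r_1 = 1.5633
beam 2: φ=0°, α=120°
  cosα=-0.5000 sinα=0.8660 | (7,2) | tMaxX 0.4600 tMaxY 0.5889 | tΔX 2.0000 tΔY 1.1547
    t=0.4600 [x] (6,2)
    t=0.5889 [y] (6,3)
    t=1.7436 [y] (6,4)
    t=2.4600 [x] (5,4)
    t=2.8983 [y] (5,5) — stop
  → r_2 = 2.8983
beam 3: φ=45°, α=165°
  cosα=-0.9659 sinα=0.2588 | (7,2) | tMaxX 0.2381 tMaxY 1.9705 | tΔX 1.0353 tΔY 3.8637
    t=0.2381 [x] (6,2)
    t=1.2734 [x] (5,2)
    t=1.9705 [y] (5,3)
    t=2.3087 [x] (4,3)
    t=3.3439 [x] (3,3)
    t=4.3792 [x] (2,3)
    t=5.4145 [x] (1,3)
    t=5.8342 [y] (1,4)
    t=6.4498 [x] (0,4) — stop
  → r_3 = 6.4498

ranges = [1.5633, 2.8983, 6.4498]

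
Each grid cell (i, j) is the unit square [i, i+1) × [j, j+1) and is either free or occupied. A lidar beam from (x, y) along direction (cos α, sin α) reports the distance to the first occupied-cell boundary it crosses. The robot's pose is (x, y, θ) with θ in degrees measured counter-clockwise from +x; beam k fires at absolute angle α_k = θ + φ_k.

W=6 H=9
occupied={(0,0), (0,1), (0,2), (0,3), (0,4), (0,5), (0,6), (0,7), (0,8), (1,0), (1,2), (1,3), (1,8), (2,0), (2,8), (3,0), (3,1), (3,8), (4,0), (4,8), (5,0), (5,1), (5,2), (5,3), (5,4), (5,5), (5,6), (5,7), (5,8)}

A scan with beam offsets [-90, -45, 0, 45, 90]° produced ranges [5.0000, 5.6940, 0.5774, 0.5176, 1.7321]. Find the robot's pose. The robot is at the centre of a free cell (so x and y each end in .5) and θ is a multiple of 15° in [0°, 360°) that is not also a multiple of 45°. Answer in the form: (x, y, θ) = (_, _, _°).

(x, y, θ) = (2.5, 2.5, 150°)

Candidates: 25 free-cell centres × 16 headings = 400 poses. Raycast each; keep the one whose scan matches to 4 dp.
  (4.5, 5.5, 15°): beam 1 = 1.9319 ≠ 5.0000 ✗
  (1.5, 6.5, 240°): beam 1 = 0.5774 ≠ 5.0000 ✗
  (4.5, 3.5, 300°): beam 1 = 2.8868 ≠ 5.0000 ✗
  …
  (2.5, 2.5, 150°): r_1=5.0000, r_2=5.6940, r_3=0.5774, r_4=0.5176, r_5=1.7321 — all match ✓
Unique over the lattice → pose = (2.5, 2.5, 150°).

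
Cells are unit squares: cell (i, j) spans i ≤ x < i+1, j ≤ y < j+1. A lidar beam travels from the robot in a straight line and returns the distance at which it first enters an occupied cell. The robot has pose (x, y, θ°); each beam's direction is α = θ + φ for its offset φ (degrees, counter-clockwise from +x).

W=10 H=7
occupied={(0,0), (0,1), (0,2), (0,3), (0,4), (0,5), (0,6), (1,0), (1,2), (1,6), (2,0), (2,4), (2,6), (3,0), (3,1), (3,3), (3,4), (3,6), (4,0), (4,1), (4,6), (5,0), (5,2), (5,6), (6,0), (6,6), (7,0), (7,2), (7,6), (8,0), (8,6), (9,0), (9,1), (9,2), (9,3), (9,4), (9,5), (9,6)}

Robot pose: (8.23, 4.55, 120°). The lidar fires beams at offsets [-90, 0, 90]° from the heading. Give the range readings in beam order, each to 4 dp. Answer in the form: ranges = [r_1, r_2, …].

ranges = [0.8891, 1.6743, 3.1000]

beam 1: φ=-90°, α=30°
  direction (0.8660, 0.5000); cell (8,4); t to first gridline: x 0.8891, y 0.9000 (then +1.1547 / +2.0000)
    (9,4) via x @ 0.8891  # hit
  → r_1 = 0.8891
beam 2: φ=0°, α=120°
  direction (-0.5000, 0.8660); cell (8,4); t to first gridline: x 0.4600, y 0.5196 (then +2.0000 / +1.1547)
    (7,4) via x @ 0.4600
    (7,5) via y @ 0.5196
    (7,6) via y @ 1.6743  # hit
  → r_2 = 1.6743
beam 3: φ=90°, α=210°
  direction (-0.8660, -0.5000); cell (8,4); t to first gridline: x 0.2656, y 1.1000 (then +1.1547 / +2.0000)
    (7,4) via x @ 0.2656
    (7,3) via y @ 1.1000
    (6,3) via x @ 1.4203
    (5,3) via x @ 2.5750
    (5,2) via y @ 3.1000  # hit
  → r_3 = 3.1000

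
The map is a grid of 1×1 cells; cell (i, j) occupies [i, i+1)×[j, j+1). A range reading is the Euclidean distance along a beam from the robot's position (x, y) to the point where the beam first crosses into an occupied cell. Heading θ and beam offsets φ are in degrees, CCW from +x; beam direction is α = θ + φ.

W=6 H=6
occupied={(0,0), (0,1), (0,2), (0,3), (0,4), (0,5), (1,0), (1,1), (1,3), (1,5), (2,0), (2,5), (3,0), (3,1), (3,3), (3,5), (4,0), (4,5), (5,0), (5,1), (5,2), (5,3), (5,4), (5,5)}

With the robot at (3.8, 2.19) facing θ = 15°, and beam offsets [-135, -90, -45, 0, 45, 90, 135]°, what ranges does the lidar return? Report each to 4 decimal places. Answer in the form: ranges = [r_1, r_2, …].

beam 1: φ=-135°, α=240°
  d=(-0.5000,-0.8660)  start (3,2)  tX=1.6000 tY=0.2194  stride 1/|dx|=2.0000 1/|dy|=1.1547
    cross y-line → (3,1), t=0.2194 (wall)
  → r_1 = 0.2194
beam 2: φ=-90°, α=285°
  d=(0.2588,-0.9659)  start (3,2)  tX=0.7727 tY=0.1967  stride 1/|dx|=3.8637 1/|dy|=1.0353
    cross y-line → (3,1), t=0.1967 (wall)
  → r_2 = 0.1967
beam 3: φ=-45°, α=330°
  d=(0.8660,-0.5000)  start (3,2)  tX=0.2309 tY=0.3800  stride 1/|dx|=1.1547 1/|dy|=2.0000
    cross x-line → (4,2), t=0.2309
    cross y-line → (4,1), t=0.3800
    cross x-line → (5,1), t=1.3856 (wall)
  → r_3 = 1.3856
beam 4: φ=0°, α=15°
  d=(0.9659,0.2588)  start (3,2)  tX=0.2071 tY=3.1296  stride 1/|dx|=1.0353 1/|dy|=3.8637
    cross x-line → (4,2), t=0.2071
    cross x-line → (5,2), t=1.2423 (wall)
  → r_4 = 1.2423
beam 5: φ=45°, α=60°
  d=(0.5000,0.8660)  start (3,2)  tX=0.4000 tY=0.9353  stride 1/|dx|=2.0000 1/|dy|=1.1547
    cross x-line → (4,2), t=0.4000
    cross y-line → (4,3), t=0.9353
    cross y-line → (4,4), t=2.0900
    cross x-line → (5,4), t=2.4000 (wall)
  → r_5 = 2.4000
beam 6: φ=90°, α=105°
  d=(-0.2588,0.9659)  start (3,2)  tX=3.0910 tY=0.8386  stride 1/|dx|=3.8637 1/|dy|=1.0353
    cross y-line → (3,3), t=0.8386 (wall)
  → r_6 = 0.8386
beam 7: φ=135°, α=150°
  d=(-0.8660,0.5000)  start (3,2)  tX=0.9238 tY=1.6200  stride 1/|dx|=1.1547 1/|dy|=2.0000
    cross x-line → (2,2), t=0.9238
    cross y-line → (2,3), t=1.6200
    cross x-line → (1,3), t=2.0785 (wall)
  → r_7 = 2.0785

ranges = [0.2194, 0.1967, 1.3856, 1.2423, 2.4000, 0.8386, 2.0785]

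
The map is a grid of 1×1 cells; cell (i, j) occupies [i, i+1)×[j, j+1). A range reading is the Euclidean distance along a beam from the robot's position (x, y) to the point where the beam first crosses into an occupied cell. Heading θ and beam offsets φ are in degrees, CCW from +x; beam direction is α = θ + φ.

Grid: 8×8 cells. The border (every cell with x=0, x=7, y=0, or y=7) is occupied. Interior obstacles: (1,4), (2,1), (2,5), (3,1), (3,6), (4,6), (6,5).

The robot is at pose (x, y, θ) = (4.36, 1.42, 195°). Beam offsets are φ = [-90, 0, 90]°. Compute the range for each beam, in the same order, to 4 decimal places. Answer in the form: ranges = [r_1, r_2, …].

ranges = [4.7416, 0.3727, 0.4348]

beam 1: φ=-90°, α=105°
  direction (-0.2588, 0.9659); cell (4,1); t to first gridline: x 1.3909, y 0.6005 (then +3.8637 / +1.0353)
    (4,2) via y @ 0.6005
    (3,2) via x @ 1.3909
    (3,3) via y @ 1.6357
    (3,4) via y @ 2.6710
    (3,5) via y @ 3.7063
    (3,6) via y @ 4.7416  # hit
  → r_1 = 4.7416
beam 2: φ=0°, α=195°
  direction (-0.9659, -0.2588); cell (4,1); t to first gridline: x 0.3727, y 1.6228 (then +1.0353 / +3.8637)
    (3,1) via x @ 0.3727  # hit
  → r_2 = 0.3727
beam 3: φ=90°, α=285°
  direction (0.2588, -0.9659); cell (4,1); t to first gridline: x 2.4728, y 0.4348 (then +3.8637 / +1.0353)
    (4,0) via y @ 0.4348  # hit
  → r_3 = 0.4348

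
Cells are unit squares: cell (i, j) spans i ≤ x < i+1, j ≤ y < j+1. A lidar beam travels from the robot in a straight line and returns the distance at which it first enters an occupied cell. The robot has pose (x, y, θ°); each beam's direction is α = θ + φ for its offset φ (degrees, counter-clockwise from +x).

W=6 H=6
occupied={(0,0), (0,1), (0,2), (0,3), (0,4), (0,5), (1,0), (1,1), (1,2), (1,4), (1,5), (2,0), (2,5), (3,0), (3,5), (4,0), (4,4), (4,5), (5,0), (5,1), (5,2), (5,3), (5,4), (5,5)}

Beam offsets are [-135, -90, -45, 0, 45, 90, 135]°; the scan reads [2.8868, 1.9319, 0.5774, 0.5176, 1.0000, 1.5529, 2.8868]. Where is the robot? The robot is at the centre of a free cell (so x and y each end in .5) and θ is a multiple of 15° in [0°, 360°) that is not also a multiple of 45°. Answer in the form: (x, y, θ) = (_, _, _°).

The pose lattice has 12·16 = 192 candidates. Test each by forward raycasting.
  (4.5, 1.5, 330°): beam 1 = 1.9319 ≠ 2.8868 ✗
  (3.5, 3.5, 30°): beam 1 = 2.5882 ≠ 2.8868 ✗
  (2.5, 2.5, 150°): beam 1 = 2.5882 ≠ 2.8868 ✗
  …
  (2.5, 2.5, 195°): r_1=2.8868, r_2=1.9319, r_3=0.5774, r_4=0.5176, r_5=1.0000, r_6=1.5529, r_7=2.8868 — all match ✓
Only this pose fits every beam.

(x, y, θ) = (2.5, 2.5, 195°)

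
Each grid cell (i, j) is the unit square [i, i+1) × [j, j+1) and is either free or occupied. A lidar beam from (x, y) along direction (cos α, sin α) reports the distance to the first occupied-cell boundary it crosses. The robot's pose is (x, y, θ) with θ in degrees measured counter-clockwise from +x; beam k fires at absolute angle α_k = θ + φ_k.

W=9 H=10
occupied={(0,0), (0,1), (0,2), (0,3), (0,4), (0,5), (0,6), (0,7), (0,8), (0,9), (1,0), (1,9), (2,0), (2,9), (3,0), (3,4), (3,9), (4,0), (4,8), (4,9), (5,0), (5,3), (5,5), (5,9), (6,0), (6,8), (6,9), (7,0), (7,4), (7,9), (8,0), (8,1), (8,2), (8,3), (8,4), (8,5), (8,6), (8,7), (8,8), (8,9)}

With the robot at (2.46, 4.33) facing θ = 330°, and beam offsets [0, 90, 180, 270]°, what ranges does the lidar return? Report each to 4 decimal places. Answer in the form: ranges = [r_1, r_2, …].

beam 1: φ=0°, α=330°
  cosα=0.8660 sinα=-0.5000 | (2,4) | tMaxX 0.6235 tMaxY 0.6600 | tΔX 1.1547 tΔY 2.0000
    t=0.6235 [x] (3,4) — stop
  → r_1 = 0.6235
beam 2: φ=90°, α=60°
  cosα=0.5000 sinα=0.8660 | (2,4) | tMaxX 1.0800 tMaxY 0.7736 | tΔX 2.0000 tΔY 1.1547
    t=0.7736 [y] (2,5)
    t=1.0800 [x] (3,5)
    t=1.9283 [y] (3,6)
    t=3.0800 [x] (4,6)
    t=3.0831 [y] (4,7)
    t=4.2378 [y] (4,8) — stop
  → r_2 = 4.2378
beam 3: φ=180°, α=150°
  cosα=-0.8660 sinα=0.5000 | (2,4) | tMaxX 0.5312 tMaxY 1.3400 | tΔX 1.1547 tΔY 2.0000
    t=0.5312 [x] (1,4)
    t=1.3400 [y] (1,5)
    t=1.6859 [x] (0,5) — stop
  → r_3 = 1.6859
beam 4: φ=270°, α=240°
  cosα=-0.5000 sinα=-0.8660 | (2,4) | tMaxX 0.9200 tMaxY 0.3811 | tΔX 2.0000 tΔY 1.1547
    t=0.3811 [y] (2,3)
    t=0.9200 [x] (1,3)
    t=1.5358 [y] (1,2)
    t=2.6905 [y] (1,1)
    t=2.9200 [x] (0,1) — stop
  → r_4 = 2.9200

ranges = [0.6235, 4.2378, 1.6859, 2.9200]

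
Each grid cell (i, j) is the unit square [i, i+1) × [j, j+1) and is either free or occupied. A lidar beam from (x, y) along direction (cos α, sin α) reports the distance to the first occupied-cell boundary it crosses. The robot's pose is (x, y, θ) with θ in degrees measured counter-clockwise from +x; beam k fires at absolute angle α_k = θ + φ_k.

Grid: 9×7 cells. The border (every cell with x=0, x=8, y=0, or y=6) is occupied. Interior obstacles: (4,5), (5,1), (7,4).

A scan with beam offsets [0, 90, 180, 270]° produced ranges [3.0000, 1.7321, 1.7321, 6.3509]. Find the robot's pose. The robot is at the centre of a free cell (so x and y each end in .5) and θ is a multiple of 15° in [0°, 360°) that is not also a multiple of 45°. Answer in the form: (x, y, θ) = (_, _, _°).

Candidates: 32 free-cell centres × 16 headings = 512 poses. Raycast each; keep the one whose scan matches to 4 dp.
  (1.5, 3.5, 105°): beam 1 = 1.9319 ≠ 3.0000 ✗
  (6.5, 3.5, 300°): beam 1 = 2.8868 ≠ 3.0000 ✗
  (6.5, 1.5, 300°): beam 1 = 0.5774 ≠ 3.0000 ✗
  (7.5, 2.5, 165°): beam 1 = 6.7293 ≠ 3.0000 ✗
  …
  (2.5, 2.5, 120°): r_1=3.0000, r_2=1.7321, r_3=1.7321, r_4=6.3509 — all match ✓
Only this pose fits every beam.

(x, y, θ) = (2.5, 2.5, 120°)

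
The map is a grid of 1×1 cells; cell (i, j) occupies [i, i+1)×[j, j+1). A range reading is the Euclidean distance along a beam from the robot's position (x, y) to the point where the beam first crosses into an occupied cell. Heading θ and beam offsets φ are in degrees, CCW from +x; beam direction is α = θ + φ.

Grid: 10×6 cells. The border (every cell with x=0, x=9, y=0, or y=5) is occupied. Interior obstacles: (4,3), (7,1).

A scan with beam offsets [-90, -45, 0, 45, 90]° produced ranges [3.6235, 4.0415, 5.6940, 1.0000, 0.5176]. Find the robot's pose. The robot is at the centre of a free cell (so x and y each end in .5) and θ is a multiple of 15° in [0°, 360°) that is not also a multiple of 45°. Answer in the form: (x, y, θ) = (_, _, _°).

(x, y, θ) = (6.5, 1.5, 165°)

Enumerate (i+0.5, j+0.5, θ) over the 30 free cells and 16 admissible headings. For each, cast all 5 beams and compare to the given ranges.
  (1.5, 3.5, 210°): beam 1 = 1.0000 ≠ 3.6235 ✗
  (4.5, 1.5, 255°): beam 2 = 1.0000 ≠ 4.0415 ✗
  (4.5, 1.5, 195°): beam 1 = 1.5529 ≠ 3.6235 ✗
  (2.5, 1.5, 255°): beam 1 = 1.5529 ≠ 3.6235 ✗
  …
  (6.5, 1.5, 165°): r_1=3.6235, r_2=4.0415, r_3=5.6940, r_4=1.0000, r_5=0.5176 — all match ✓
Only this pose fits every beam.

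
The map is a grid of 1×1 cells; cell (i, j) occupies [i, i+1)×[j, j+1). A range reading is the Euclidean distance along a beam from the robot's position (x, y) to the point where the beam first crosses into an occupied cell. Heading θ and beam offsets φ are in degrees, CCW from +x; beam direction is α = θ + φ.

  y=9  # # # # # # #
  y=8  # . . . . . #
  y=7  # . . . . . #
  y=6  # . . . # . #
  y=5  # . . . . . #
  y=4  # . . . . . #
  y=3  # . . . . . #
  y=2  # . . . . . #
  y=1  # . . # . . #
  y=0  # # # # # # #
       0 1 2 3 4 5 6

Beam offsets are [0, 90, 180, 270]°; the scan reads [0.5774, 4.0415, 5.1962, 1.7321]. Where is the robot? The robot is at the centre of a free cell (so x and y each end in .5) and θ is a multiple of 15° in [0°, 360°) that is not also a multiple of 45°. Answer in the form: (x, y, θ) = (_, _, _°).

(x, y, θ) = (4.5, 5.5, 60°)

Candidates: 38 free-cell centres × 16 headings = 608 poses. Raycast each; keep the one whose scan matches to 4 dp.
  (2.5, 1.5, 60°): beam 1 = 7.0000 ≠ 0.5774 ✗
  (4.5, 2.5, 255°): beam 1 = 1.5529 ≠ 0.5774 ✗
  (2.5, 2.5, 240°): beam 1 = 1.7321 ≠ 0.5774 ✗
  …
  (4.5, 5.5, 60°): r_1=0.5774, r_2=4.0415, r_3=5.1962, r_4=1.7321 — all match ✓
Unique over the lattice → pose = (4.5, 5.5, 60°).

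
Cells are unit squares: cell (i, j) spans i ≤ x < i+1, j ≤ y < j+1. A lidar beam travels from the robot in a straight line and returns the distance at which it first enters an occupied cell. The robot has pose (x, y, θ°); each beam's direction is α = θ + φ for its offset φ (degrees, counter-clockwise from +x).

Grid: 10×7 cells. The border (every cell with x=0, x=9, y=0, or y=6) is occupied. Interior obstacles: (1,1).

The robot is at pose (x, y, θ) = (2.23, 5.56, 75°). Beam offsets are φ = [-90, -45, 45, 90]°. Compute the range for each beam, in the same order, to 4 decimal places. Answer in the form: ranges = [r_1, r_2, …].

beam 1: φ=-90°, α=345°
  cosα=0.9659 sinα=-0.2588 | (2,5) | tMaxX 0.7972 tMaxY 2.1637 | tΔX 1.0353 tΔY 3.8637
    t=0.7972 [x] (3,5)
    t=1.8324 [x] (4,5)
    t=2.1637 [y] (4,4)
    t=2.8677 [x] (5,4)
    t=3.9030 [x] (6,4)
    t=4.9383 [x] (7,4)
    t=5.9735 [x] (8,4)
    t=6.0274 [y] (8,3)
    t=7.0088 [x] (9,3) — stop
  → r_1 = 7.0088
beam 2: φ=-45°, α=30°
  cosα=0.8660 sinα=0.5000 | (2,5) | tMaxX 0.8891 tMaxY 0.8800 | tΔX 1.1547 tΔY 2.0000
    t=0.8800 [y] (2,6) — stop
  → r_2 = 0.8800
beam 3: φ=45°, α=120°
  cosα=-0.5000 sinα=0.8660 | (2,5) | tMaxX 0.4600 tMaxY 0.5081 | tΔX 2.0000 tΔY 1.1547
    t=0.4600 [x] (1,5)
    t=0.5081 [y] (1,6) — stop
  → r_3 = 0.5081
beam 4: φ=90°, α=165°
  cosα=-0.9659 sinα=0.2588 | (2,5) | tMaxX 0.2381 tMaxY 1.7000 | tΔX 1.0353 tΔY 3.8637
    t=0.2381 [x] (1,5)
    t=1.2734 [x] (0,5) — stop
  → r_4 = 1.2734

ranges = [7.0088, 0.8800, 0.5081, 1.2734]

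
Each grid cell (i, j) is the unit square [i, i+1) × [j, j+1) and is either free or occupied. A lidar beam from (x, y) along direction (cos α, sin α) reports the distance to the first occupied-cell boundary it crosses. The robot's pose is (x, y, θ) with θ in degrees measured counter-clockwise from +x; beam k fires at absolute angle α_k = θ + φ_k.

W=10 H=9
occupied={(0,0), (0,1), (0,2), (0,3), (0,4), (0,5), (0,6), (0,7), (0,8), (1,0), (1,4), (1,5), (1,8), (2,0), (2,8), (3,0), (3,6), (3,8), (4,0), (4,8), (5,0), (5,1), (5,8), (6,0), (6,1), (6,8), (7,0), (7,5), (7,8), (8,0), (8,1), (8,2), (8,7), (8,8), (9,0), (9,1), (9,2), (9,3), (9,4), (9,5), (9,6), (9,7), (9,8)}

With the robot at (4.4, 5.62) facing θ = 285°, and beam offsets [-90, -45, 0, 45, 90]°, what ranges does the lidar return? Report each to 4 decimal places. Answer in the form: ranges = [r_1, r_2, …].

ranges = [2.4847, 5.3347, 3.7477, 5.2400, 4.7623]

beam 1: φ=-90°, α=195°
  cosα=-0.9659 sinα=-0.2588 | (4,5) | tMaxX 0.4141 tMaxY 2.3955 | tΔX 1.0353 tΔY 3.8637
    t=0.4141 [x] (3,5)
    t=1.4494 [x] (2,5)
    t=2.3955 [y] (2,4)
    t=2.4847 [x] (1,4) — stop
  → r_1 = 2.4847
beam 2: φ=-45°, α=240°
  cosα=-0.5000 sinα=-0.8660 | (4,5) | tMaxX 0.8000 tMaxY 0.7159 | tΔX 2.0000 tΔY 1.1547
    t=0.7159 [y] (4,4)
    t=0.8000 [x] (3,4)
    t=1.8706 [y] (3,3)
    t=2.8000 [x] (2,3)
    t=3.0253 [y] (2,2)
    t=4.1800 [y] (2,1)
    t=4.8000 [x] (1,1)
    t=5.3347 [y] (1,0) — stop
  → r_2 = 5.3347
beam 3: φ=0°, α=285°
  cosα=0.2588 sinα=-0.9659 | (4,5) | tMaxX 2.3182 tMaxY 0.6419 | tΔX 3.8637 tΔY 1.0353
    t=0.6419 [y] (4,4)
    t=1.6771 [y] (4,3)
    t=2.3182 [x] (5,3)
    t=2.7124 [y] (5,2)
    t=3.7477 [y] (5,1) — stop
  → r_3 = 3.7477
beam 4: φ=45°, α=330°
  cosα=0.8660 sinα=-0.5000 | (4,5) | tMaxX 0.6928 tMaxY 1.2400 | tΔX 1.1547 tΔY 2.0000
    t=0.6928 [x] (5,5)
    t=1.2400 [y] (5,4)
    t=1.8475 [x] (6,4)
    t=3.0022 [x] (7,4)
    t=3.2400 [y] (7,3)
    t=4.1569 [x] (8,3)
    t=5.2400 [y] (8,2) — stop
  → r_4 = 5.2400
beam 5: φ=90°, α=15°
  cosα=0.9659 sinα=0.2588 | (4,5) | tMaxX 0.6212 tMaxY 1.4682 | tΔX 1.0353 tΔY 3.8637
    t=0.6212 [x] (5,5)
    t=1.4682 [y] (5,6)
    t=1.6564 [x] (6,6)
    t=2.6917 [x] (7,6)
    t=3.7270 [x] (8,6)
    t=4.7623 [x] (9,6) — stop
  → r_5 = 4.7623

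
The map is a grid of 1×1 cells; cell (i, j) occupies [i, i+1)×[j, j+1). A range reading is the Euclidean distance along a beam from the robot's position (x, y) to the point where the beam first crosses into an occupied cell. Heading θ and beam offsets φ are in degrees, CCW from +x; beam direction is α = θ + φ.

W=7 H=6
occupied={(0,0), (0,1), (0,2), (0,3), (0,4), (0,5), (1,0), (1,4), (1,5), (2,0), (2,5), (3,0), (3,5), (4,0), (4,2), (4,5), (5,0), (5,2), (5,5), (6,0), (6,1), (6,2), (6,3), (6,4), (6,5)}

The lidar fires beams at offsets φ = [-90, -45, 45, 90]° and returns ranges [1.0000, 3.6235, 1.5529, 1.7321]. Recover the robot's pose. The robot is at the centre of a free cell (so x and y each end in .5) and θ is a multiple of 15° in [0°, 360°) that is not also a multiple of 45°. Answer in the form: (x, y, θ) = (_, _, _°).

Candidates: 17 free-cell centres × 16 headings = 272 poses. Raycast each; keep the one whose scan matches to 4 dp.
  (5.5, 3.5, 30°): beam 1 = 0.5774 ≠ 1.0000 ✗
  (2.5, 2.5, 15°): beam 1 = 1.5529 ≠ 1.0000 ✗
  (2.5, 4.5, 75°): beam 1 = 3.6235 ≠ 1.0000 ✗
  …
  (4.5, 4.5, 240°): r_1=1.0000, r_2=3.6235, r_3=1.5529, r_4=1.7321 — all match ✓
No second candidate reproduces the full scan.

(x, y, θ) = (4.5, 4.5, 240°)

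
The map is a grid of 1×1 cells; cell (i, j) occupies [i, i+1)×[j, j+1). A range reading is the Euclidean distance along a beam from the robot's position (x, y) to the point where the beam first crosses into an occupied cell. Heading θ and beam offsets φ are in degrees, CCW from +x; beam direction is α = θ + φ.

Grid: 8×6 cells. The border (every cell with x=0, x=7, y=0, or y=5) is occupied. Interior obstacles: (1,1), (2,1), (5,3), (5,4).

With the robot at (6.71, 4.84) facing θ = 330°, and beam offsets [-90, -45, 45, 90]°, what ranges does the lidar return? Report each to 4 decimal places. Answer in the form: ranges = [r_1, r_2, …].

beam 1: φ=-90°, α=240°
  direction (-0.5000, -0.8660); cell (6,4); t to first gridline: x 1.4200, y 0.9699 (then +2.0000 / +1.1547)
    (6,3) via y @ 0.9699
    (5,3) via x @ 1.4200  # hit
  → r_1 = 1.4200
beam 2: φ=-45°, α=285°
  direction (0.2588, -0.9659); cell (6,4); t to first gridline: x 1.1205, y 0.8696 (then +3.8637 / +1.0353)
    (6,3) via y @ 0.8696
    (7,3) via x @ 1.1205  # hit
  → r_2 = 1.1205
beam 3: φ=45°, α=15°
  direction (0.9659, 0.2588); cell (6,4); t to first gridline: x 0.3002, y 0.6182 (then +1.0353 / +3.8637)
    (7,4) via x @ 0.3002  # hit
  → r_3 = 0.3002
beam 4: φ=90°, α=60°
  direction (0.5000, 0.8660); cell (6,4); t to first gridline: x 0.5800, y 0.1848 (then +2.0000 / +1.1547)
    (6,5) via y @ 0.1848  # hit
  → r_4 = 0.1848

ranges = [1.4200, 1.1205, 0.3002, 0.1848]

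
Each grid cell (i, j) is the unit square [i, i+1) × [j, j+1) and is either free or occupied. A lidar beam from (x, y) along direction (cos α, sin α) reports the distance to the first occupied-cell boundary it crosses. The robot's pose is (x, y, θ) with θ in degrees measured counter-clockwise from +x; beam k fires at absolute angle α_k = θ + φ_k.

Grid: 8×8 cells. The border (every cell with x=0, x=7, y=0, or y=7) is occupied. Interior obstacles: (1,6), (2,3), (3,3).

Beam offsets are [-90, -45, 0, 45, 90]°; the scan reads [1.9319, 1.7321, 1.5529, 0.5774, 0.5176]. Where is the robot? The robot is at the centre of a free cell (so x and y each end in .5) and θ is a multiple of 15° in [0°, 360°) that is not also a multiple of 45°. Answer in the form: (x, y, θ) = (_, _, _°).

Candidates: 33 free-cell centres × 16 headings = 528 poses. Raycast each; keep the one whose scan matches to 4 dp.
  (5.5, 2.5, 195°): beam 1 = 4.6587 ≠ 1.9319 ✗
  (3.5, 1.5, 195°): beam 1 = 1.5529 ≠ 1.9319 ✗
  (3.5, 1.5, 30°): beam 1 = 0.5774 ≠ 1.9319 ✗
  …
  (2.5, 4.5, 195°): r_1=1.9319, r_2=1.7321, r_3=1.5529, r_4=0.5774, r_5=0.5176 — all match ✓
Unique over the lattice → pose = (2.5, 4.5, 195°).

(x, y, θ) = (2.5, 4.5, 195°)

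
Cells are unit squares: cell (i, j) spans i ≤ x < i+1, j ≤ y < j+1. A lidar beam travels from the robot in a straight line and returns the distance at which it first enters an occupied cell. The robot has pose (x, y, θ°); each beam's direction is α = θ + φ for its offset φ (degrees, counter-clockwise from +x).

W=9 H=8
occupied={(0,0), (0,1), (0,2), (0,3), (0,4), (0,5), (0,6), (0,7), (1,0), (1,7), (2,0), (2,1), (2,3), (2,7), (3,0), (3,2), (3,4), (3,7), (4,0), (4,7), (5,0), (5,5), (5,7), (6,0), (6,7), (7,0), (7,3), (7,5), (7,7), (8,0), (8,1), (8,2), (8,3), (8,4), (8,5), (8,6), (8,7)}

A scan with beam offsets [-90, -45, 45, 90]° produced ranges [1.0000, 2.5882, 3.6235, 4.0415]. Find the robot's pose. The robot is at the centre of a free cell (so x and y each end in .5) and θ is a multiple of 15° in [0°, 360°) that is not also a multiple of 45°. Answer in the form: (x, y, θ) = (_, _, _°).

(x, y, θ) = (6.5, 4.5, 150°)

Candidates: 35 free-cell centres × 16 headings = 560 poses. Raycast each; keep the one whose scan matches to 4 dp.
  (2.5, 4.5, 330°): beam 1 = 0.5774 ≠ 1.0000 ✗
  (2.5, 6.5, 210°): beam 1 = 0.5774 ≠ 1.0000 ✗
  (2.5, 6.5, 30°): beam 1 = 1.7321 ≠ 1.0000 ✗
  (1.5, 6.5, 75°): beam 1 = 3.6235 ≠ 1.0000 ✗
  …
  (6.5, 4.5, 150°): r_1=1.0000, r_2=2.5882, r_3=3.6235, r_4=4.0415 — all match ✓
No second candidate reproduces the full scan.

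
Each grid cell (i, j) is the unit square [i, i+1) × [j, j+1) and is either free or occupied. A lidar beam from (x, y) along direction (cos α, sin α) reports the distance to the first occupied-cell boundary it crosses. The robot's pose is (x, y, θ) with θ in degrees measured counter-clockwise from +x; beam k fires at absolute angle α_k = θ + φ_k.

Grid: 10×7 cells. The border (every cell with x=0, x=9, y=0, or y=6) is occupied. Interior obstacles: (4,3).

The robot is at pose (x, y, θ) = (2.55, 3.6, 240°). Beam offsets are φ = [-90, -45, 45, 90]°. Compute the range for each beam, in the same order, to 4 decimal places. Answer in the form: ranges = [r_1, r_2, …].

beam 1: φ=-90°, α=150°
  cosα=-0.8660 sinα=0.5000 | (2,3) | tMaxX 0.6351 tMaxY 0.8000 | tΔX 1.1547 tΔY 2.0000
    t=0.6351 [x] (1,3)
    t=0.8000 [y] (1,4)
    t=1.7898 [x] (0,4) — stop
  → r_1 = 1.7898
beam 2: φ=-45°, α=195°
  cosα=-0.9659 sinα=-0.2588 | (2,3) | tMaxX 0.5694 tMaxY 2.3182 | tΔX 1.0353 tΔY 3.8637
    t=0.5694 [x] (1,3)
    t=1.6047 [x] (0,3) — stop
  → r_2 = 1.6047
beam 3: φ=45°, α=285°
  cosα=0.2588 sinα=-0.9659 | (2,3) | tMaxX 1.7387 tMaxY 0.6212 | tΔX 3.8637 tΔY 1.0353
    t=0.6212 [y] (2,2)
    t=1.6564 [y] (2,1)
    t=1.7387 [x] (3,1)
    t=2.6917 [y] (3,0) — stop
  → r_3 = 2.6917
beam 4: φ=90°, α=330°
  cosα=0.8660 sinα=-0.5000 | (2,3) | tMaxX 0.5196 tMaxY 1.2000 | tΔX 1.1547 tΔY 2.0000
    t=0.5196 [x] (3,3)
    t=1.2000 [y] (3,2)
    t=1.6743 [x] (4,2)
    t=2.8290 [x] (5,2)
    t=3.2000 [y] (5,1)
    t=3.9837 [x] (6,1)
    t=5.1384 [x] (7,1)
    t=5.2000 [y] (7,0) — stop
  → r_4 = 5.2000

ranges = [1.7898, 1.6047, 2.6917, 5.2000]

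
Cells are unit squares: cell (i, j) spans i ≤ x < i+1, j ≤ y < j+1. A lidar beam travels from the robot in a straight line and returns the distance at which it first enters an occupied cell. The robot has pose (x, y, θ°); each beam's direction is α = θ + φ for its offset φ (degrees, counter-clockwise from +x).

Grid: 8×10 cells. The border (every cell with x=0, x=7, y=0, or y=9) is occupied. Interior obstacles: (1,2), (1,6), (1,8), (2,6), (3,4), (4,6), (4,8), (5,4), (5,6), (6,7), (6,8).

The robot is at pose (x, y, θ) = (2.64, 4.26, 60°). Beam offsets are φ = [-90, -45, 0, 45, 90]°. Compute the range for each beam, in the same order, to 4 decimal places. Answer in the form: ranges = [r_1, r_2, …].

beam 1: φ=-90°, α=330°
  direction (0.8660, -0.5000); cell (2,4); t to first gridline: x 0.4157, y 0.5200 (then +1.1547 / +2.0000)
    (3,4) via x @ 0.4157  # hit
  → r_1 = 0.4157
beam 2: φ=-45°, α=15°
  direction (0.9659, 0.2588); cell (2,4); t to first gridline: x 0.3727, y 2.8591 (then +1.0353 / +3.8637)
    (3,4) via x @ 0.3727  # hit
  → r_2 = 0.3727
beam 3: φ=0°, α=60°
  direction (0.5000, 0.8660); cell (2,4); t to first gridline: x 0.7200, y 0.8545 (then +2.0000 / +1.1547)
    (3,4) via x @ 0.7200  # hit
  → r_3 = 0.7200
beam 4: φ=45°, α=105°
  direction (-0.2588, 0.9659); cell (2,4); t to first gridline: x 2.4728, y 0.7661 (then +3.8637 / +1.0353)
    (2,5) via y @ 0.7661
    (2,6) via y @ 1.8014  # hit
  → r_4 = 1.8014
beam 5: φ=90°, α=150°
  direction (-0.8660, 0.5000); cell (2,4); t to first gridline: x 0.7390, y 1.4800 (then +1.1547 / +2.0000)
    (1,4) via x @ 0.7390
    (1,5) via y @ 1.4800
    (0,5) via x @ 1.8937  # hit
  → r_5 = 1.8937

ranges = [0.4157, 0.3727, 0.7200, 1.8014, 1.8937]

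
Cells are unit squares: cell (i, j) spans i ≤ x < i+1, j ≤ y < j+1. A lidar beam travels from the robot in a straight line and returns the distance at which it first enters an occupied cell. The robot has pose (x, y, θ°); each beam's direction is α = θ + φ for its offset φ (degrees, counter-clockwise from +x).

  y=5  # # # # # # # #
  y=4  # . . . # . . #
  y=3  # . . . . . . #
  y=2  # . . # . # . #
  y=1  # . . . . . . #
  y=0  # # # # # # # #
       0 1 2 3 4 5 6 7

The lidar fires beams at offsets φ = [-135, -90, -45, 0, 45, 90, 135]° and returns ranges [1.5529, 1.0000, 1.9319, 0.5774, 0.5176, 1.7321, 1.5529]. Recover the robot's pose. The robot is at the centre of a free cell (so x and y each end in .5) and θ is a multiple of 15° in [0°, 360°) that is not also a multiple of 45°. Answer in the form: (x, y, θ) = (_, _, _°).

(x, y, θ) = (5.5, 3.5, 240°)

The pose lattice has 21·16 = 336 candidates. Test each by forward raycasting.
  (1.5, 4.5, 240°): beam 1 = 0.5176 ≠ 1.5529 ✗
  (2.5, 2.5, 75°): beam 1 = 1.7321 ≠ 1.5529 ✗
  (2.5, 4.5, 120°): beam 3 = 0.5176 ≠ 1.9319 ✗
  …
  (5.5, 3.5, 240°): r_1=1.5529, r_2=1.0000, r_3=1.9319, r_4=0.5774, r_5=0.5176, r_6=1.7321, r_7=1.5529 — all match ✓
Unique over the lattice → pose = (5.5, 3.5, 240°).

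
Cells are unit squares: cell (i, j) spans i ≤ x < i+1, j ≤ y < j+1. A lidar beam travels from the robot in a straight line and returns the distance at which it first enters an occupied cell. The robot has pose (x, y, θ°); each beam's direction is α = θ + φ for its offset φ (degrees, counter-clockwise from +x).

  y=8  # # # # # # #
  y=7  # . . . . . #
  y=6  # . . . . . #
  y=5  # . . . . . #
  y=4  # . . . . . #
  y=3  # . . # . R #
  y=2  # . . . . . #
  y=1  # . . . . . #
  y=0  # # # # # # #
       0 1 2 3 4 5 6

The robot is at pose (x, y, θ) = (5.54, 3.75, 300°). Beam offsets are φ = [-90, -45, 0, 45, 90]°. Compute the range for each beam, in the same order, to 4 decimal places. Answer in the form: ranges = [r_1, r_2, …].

beam 1: φ=-90°, α=210°
  d=(-0.8660,-0.5000)  start (5,3)  tX=0.6235 tY=1.5000  stride 1/|dx|=1.1547 1/|dy|=2.0000
    cross x-line → (4,3), t=0.6235
    cross y-line → (4,2), t=1.5000
    cross x-line → (3,2), t=1.7782
    cross x-line → (2,2), t=2.9329
    cross y-line → (2,1), t=3.5000
    cross x-line → (1,1), t=4.0876
    cross x-line → (0,1), t=5.2423 (wall)
  → r_1 = 5.2423
beam 2: φ=-45°, α=255°
  d=(-0.2588,-0.9659)  start (5,3)  tX=2.0864 tY=0.7765  stride 1/|dx|=3.8637 1/|dy|=1.0353
    cross y-line → (5,2), t=0.7765
    cross y-line → (5,1), t=1.8117
    cross x-line → (4,1), t=2.0864
    cross y-line → (4,0), t=2.8470 (wall)
  → r_2 = 2.8470
beam 3: φ=0°, α=300°
  d=(0.5000,-0.8660)  start (5,3)  tX=0.9200 tY=0.8660  stride 1/|dx|=2.0000 1/|dy|=1.1547
    cross y-line → (5,2), t=0.8660
    cross x-line → (6,2), t=0.9200 (wall)
  → r_3 = 0.9200
beam 4: φ=45°, α=345°
  d=(0.9659,-0.2588)  start (5,3)  tX=0.4762 tY=2.8978  stride 1/|dx|=1.0353 1/|dy|=3.8637
    cross x-line → (6,3), t=0.4762 (wall)
  → r_4 = 0.4762
beam 5: φ=90°, α=30°
  d=(0.8660,0.5000)  start (5,3)  tX=0.5312 tY=0.5000  stride 1/|dx|=1.1547 1/|dy|=2.0000
    cross y-line → (5,4), t=0.5000
    cross x-line → (6,4), t=0.5312 (wall)
  → r_5 = 0.5312

ranges = [5.2423, 2.8470, 0.9200, 0.4762, 0.5312]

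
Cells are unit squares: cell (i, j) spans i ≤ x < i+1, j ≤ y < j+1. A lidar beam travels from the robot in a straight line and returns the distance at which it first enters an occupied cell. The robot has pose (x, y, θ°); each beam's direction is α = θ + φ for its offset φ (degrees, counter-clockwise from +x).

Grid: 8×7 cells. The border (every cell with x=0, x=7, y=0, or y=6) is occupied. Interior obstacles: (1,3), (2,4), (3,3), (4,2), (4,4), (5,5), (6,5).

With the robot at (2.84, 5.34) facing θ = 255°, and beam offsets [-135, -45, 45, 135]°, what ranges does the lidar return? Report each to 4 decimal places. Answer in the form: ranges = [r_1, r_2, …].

beam 1: φ=-135°, α=120°
  direction (-0.5000, 0.8660); cell (2,5); t to first gridline: x 1.6800, y 0.7621 (then +2.0000 / +1.1547)
    (2,6) via y @ 0.7621  # hit
  → r_1 = 0.7621
beam 2: φ=-45°, α=210°
  direction (-0.8660, -0.5000); cell (2,5); t to first gridline: x 0.9699, y 0.6800 (then +1.1547 / +2.0000)
    (2,4) via y @ 0.6800  # hit
  → r_2 = 0.6800
beam 3: φ=45°, α=300°
  direction (0.5000, -0.8660); cell (2,5); t to first gridline: x 0.3200, y 0.3926 (then +2.0000 / +1.1547)
    (3,5) via x @ 0.3200
    (3,4) via y @ 0.3926
    (3,3) via y @ 1.5473  # hit
  → r_3 = 1.5473
beam 4: φ=135°, α=30°
  direction (0.8660, 0.5000); cell (2,5); t to first gridline: x 0.1848, y 1.3200 (then +1.1547 / +2.0000)
    (3,5) via x @ 0.1848
    (3,6) via y @ 1.3200  # hit
  → r_4 = 1.3200

ranges = [0.7621, 0.6800, 1.5473, 1.3200]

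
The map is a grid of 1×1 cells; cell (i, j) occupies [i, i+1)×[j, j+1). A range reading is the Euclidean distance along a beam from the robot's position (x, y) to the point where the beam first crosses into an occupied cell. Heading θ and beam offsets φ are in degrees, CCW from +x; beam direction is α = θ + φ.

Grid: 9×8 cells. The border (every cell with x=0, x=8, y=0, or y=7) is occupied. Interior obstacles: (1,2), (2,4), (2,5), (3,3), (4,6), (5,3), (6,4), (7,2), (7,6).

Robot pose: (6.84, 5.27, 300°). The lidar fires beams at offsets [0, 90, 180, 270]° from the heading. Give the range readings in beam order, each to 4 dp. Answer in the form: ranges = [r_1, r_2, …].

ranges = [0.3118, 1.3395, 1.9976, 0.5400]

beam 1: φ=0°, α=300°
  dir = (cos 300°, sin 300°) = (0.5000, -0.8660); from cell (6,5)
  next x-line at t=0.3200, next y-line at t=0.3118; Δt_x=2.0000, Δt_y=1.1547
    y: enter (6,4) at t=0.3118 ← occupied
  → r_1 = 0.3118
beam 2: φ=90°, α=30°
  dir = (cos 30°, sin 30°) = (0.8660, 0.5000); from cell (6,5)
  next x-line at t=0.1848, next y-line at t=1.4600; Δt_x=1.1547, Δt_y=2.0000
    x: enter (7,5) at t=0.1848
    x: enter (8,5) at t=1.3395 ← occupied
  → r_2 = 1.3395
beam 3: φ=180°, α=120°
  dir = (cos 120°, sin 120°) = (-0.5000, 0.8660); from cell (6,5)
  next x-line at t=1.6800, next y-line at t=0.8429; Δt_x=2.0000, Δt_y=1.1547
    y: enter (6,6) at t=0.8429
    x: enter (5,6) at t=1.6800
    y: enter (5,7) at t=1.9976 ← occupied
  → r_3 = 1.9976
beam 4: φ=270°, α=210°
  dir = (cos 210°, sin 210°) = (-0.8660, -0.5000); from cell (6,5)
  next x-line at t=0.9699, next y-line at t=0.5400; Δt_x=1.1547, Δt_y=2.0000
    y: enter (6,4) at t=0.5400 ← occupied
  → r_4 = 0.5400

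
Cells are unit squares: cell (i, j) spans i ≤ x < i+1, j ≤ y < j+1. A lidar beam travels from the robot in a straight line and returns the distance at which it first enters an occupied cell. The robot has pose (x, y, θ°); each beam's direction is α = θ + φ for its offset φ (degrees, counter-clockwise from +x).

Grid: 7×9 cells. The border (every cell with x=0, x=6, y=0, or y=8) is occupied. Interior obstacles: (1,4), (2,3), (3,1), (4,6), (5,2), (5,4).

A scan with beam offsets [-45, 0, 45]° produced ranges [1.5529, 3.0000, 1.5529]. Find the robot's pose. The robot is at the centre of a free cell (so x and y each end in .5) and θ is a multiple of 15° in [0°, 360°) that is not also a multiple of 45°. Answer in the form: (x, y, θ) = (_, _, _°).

(x, y, θ) = (2.5, 6.5, 30°)

The pose lattice has 29·16 = 464 candidates. Test each by forward raycasting.
  (3.5, 5.5, 30°): beam 1 = 1.9319 ≠ 1.5529 ✗
  (4.5, 7.5, 75°): beam 1 = 1.0000 ≠ 1.5529 ✗
  (1.5, 1.5, 210°): beam 1 = 0.5176 ≠ 1.5529 ✗
  (5.5, 1.5, 105°): beam 1 = 0.5774 ≠ 1.5529 ✗
  (3.5, 6.5, 345°): beam 1 = 4.0415 ≠ 1.5529 ✗
  …
  (2.5, 6.5, 30°): r_1=1.5529, r_2=3.0000, r_3=1.5529 — all match ✓
Only this pose fits every beam.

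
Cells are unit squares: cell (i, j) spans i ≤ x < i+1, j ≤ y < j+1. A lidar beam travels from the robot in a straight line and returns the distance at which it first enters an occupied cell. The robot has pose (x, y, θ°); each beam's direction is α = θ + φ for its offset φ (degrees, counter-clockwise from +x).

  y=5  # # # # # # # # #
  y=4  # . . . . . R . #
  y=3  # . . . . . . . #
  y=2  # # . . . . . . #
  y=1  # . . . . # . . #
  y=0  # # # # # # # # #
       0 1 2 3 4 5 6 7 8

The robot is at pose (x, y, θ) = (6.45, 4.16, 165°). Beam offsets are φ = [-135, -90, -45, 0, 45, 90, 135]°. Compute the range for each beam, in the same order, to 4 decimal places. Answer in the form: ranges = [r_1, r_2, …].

beam 1: φ=-135°, α=30°
  dir = (cos 30°, sin 30°) = (0.8660, 0.5000); from cell (6,4)
  next x-line at t=0.6351, next y-line at t=1.6800; Δt_x=1.1547, Δt_y=2.0000
    x: enter (7,4) at t=0.6351
    y: enter (7,5) at t=1.6800 ← occupied
  → r_1 = 1.6800
beam 2: φ=-90°, α=75°
  dir = (cos 75°, sin 75°) = (0.2588, 0.9659); from cell (6,4)
  next x-line at t=2.1250, next y-line at t=0.8696; Δt_x=3.8637, Δt_y=1.0353
    y: enter (6,5) at t=0.8696 ← occupied
  → r_2 = 0.8696
beam 3: φ=-45°, α=120°
  dir = (cos 120°, sin 120°) = (-0.5000, 0.8660); from cell (6,4)
  next x-line at t=0.9000, next y-line at t=0.9699; Δt_x=2.0000, Δt_y=1.1547
    x: enter (5,4) at t=0.9000
    y: enter (5,5) at t=0.9699 ← occupied
  → r_3 = 0.9699
beam 4: φ=0°, α=165°
  dir = (cos 165°, sin 165°) = (-0.9659, 0.2588); from cell (6,4)
  next x-line at t=0.4659, next y-line at t=3.2455; Δt_x=1.0353, Δt_y=3.8637
    x: enter (5,4) at t=0.4659
    x: enter (4,4) at t=1.5012
    x: enter (3,4) at t=2.5364
    y: enter (3,5) at t=3.2455 ← occupied
  → r_4 = 3.2455
beam 5: φ=45°, α=210°
  dir = (cos 210°, sin 210°) = (-0.8660, -0.5000); from cell (6,4)
  next x-line at t=0.5196, next y-line at t=0.3200; Δt_x=1.1547, Δt_y=2.0000
    y: enter (6,3) at t=0.3200
    x: enter (5,3) at t=0.5196
    x: enter (4,3) at t=1.6743
    y: enter (4,2) at t=2.3200
    x: enter (3,2) at t=2.8290
    x: enter (2,2) at t=3.9837
    y: enter (2,1) at t=4.3200
    x: enter (1,1) at t=5.1384
    x: enter (0,1) at t=6.2931 ← occupied
  → r_5 = 6.2931
beam 6: φ=90°, α=255°
  dir = (cos 255°, sin 255°) = (-0.2588, -0.9659); from cell (6,4)
  next x-line at t=1.7387, next y-line at t=0.1656; Δt_x=3.8637, Δt_y=1.0353
    y: enter (6,3) at t=0.1656
    y: enter (6,2) at t=1.2009
    x: enter (5,2) at t=1.7387
    y: enter (5,1) at t=2.2362 ← occupied
  → r_6 = 2.2362
beam 7: φ=135°, α=300°
  dir = (cos 300°, sin 300°) = (0.5000, -0.8660); from cell (6,4)
  next x-line at t=1.1000, next y-line at t=0.1848; Δt_x=2.0000, Δt_y=1.1547
    y: enter (6,3) at t=0.1848
    x: enter (7,3) at t=1.1000
    y: enter (7,2) at t=1.3395
    y: enter (7,1) at t=2.4942
    x: enter (8,1) at t=3.1000 ← occupied
  → r_7 = 3.1000

ranges = [1.6800, 0.8696, 0.9699, 3.2455, 6.2931, 2.2362, 3.1000]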